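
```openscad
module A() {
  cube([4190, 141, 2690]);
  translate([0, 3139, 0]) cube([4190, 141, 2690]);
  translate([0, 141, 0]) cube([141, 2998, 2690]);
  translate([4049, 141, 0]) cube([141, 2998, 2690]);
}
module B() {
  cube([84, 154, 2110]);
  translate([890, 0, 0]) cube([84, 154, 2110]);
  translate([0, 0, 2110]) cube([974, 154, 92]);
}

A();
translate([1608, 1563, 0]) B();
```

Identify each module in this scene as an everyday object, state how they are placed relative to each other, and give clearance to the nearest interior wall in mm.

A is a house frame. B is a door frame. The door frame sits inside the house frame, centred. The clearance to the nearest interior wall is 1422 mm.

Clearances: x = 1467, y = 1422; minimum 1422 mm.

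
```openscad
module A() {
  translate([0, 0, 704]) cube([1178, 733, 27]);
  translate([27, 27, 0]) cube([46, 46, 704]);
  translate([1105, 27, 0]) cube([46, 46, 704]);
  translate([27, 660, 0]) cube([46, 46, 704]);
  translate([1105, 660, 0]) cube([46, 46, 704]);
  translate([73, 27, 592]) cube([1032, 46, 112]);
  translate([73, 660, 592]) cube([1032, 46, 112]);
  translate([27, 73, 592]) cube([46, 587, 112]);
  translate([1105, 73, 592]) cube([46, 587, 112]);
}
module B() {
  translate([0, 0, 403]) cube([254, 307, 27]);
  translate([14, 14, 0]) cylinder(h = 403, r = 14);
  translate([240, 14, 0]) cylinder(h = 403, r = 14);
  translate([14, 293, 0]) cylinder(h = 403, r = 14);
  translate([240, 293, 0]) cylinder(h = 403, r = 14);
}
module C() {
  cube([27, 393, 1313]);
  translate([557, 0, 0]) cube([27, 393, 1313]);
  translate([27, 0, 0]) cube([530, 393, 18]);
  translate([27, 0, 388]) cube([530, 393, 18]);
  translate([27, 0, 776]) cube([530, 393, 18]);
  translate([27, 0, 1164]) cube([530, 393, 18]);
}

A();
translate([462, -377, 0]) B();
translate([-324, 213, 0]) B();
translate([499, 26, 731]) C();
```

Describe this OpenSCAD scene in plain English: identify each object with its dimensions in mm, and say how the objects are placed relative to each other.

A is a rectangular dining table. The top is 1178×733×27 mm with its upper surface at z = 731 mm. It stands on four 46×46 mm square legs, each inset 27 mm from the nearest pair of top edges, running from the floor to the underside of the top. Four apron rails, 46 mm thick and 112 mm tall, run between adjacent legs with their top edges flush with the underside of the top and their outer faces flush with the legs' outer faces.

B is a four-legged stool. The seat is a 254×307×27 mm slab whose top surface is at z = 430 mm; four round legs, each 28 mm in diameter, run from the floor (z = 0) to the underside of the seat, each leg's axis is inset half a diameter from the nearest pair of seat edges (so the leg's bounding box is flush with the corner).

C is a bookshelf 584 mm wide overall, 393 mm deep and 1313 mm tall. The two sides are 27 mm thick vertical panels. 4 horizontal shelves of 18 mm thickness span between the inner faces of the sides; the lowest shelf sits on the floor and shelves are stacked with a clear vertical gap of 370 mm between each pair.

Two stools sit around the table at the −y, −x sides. The bookshelf is on top of the table.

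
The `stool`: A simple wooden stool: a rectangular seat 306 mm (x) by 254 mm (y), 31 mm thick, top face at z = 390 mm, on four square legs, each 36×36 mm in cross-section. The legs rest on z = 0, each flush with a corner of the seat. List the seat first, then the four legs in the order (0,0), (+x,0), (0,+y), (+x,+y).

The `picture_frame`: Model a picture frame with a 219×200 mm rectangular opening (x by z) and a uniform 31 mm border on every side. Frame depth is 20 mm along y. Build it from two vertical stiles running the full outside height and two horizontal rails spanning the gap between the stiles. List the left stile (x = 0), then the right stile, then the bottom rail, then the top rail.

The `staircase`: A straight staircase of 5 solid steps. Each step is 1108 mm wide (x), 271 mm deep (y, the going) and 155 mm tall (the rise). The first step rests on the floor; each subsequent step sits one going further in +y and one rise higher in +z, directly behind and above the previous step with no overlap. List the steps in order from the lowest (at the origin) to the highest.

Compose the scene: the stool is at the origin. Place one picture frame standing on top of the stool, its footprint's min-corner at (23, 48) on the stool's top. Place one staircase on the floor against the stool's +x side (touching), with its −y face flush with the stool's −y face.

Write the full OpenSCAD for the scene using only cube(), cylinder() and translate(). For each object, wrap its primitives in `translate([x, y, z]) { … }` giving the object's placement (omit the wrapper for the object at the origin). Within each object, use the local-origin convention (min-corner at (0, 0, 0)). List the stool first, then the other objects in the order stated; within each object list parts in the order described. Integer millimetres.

translate([0, 0, 359]) cube([306, 254, 31]);
cube([36, 36, 359]);
translate([270, 0, 0]) cube([36, 36, 359]);
translate([0, 218, 0]) cube([36, 36, 359]);
translate([270, 218, 0]) cube([36, 36, 359]);
translate([23, 48, 390]) {
  cube([31, 20, 262]);
  translate([250, 0, 0]) cube([31, 20, 262]);
  translate([31, 0, 0]) cube([219, 20, 31]);
  translate([31, 0, 231]) cube([219, 20, 31]);
}
translate([306, 0, 0]) {
  cube([1108, 271, 155]);
  translate([0, 271, 155]) cube([1108, 271, 155]);
  translate([0, 542, 310]) cube([1108, 271, 155]);
  translate([0, 813, 465]) cube([1108, 271, 155]);
  translate([0, 1084, 620]) cube([1108, 271, 155]);
}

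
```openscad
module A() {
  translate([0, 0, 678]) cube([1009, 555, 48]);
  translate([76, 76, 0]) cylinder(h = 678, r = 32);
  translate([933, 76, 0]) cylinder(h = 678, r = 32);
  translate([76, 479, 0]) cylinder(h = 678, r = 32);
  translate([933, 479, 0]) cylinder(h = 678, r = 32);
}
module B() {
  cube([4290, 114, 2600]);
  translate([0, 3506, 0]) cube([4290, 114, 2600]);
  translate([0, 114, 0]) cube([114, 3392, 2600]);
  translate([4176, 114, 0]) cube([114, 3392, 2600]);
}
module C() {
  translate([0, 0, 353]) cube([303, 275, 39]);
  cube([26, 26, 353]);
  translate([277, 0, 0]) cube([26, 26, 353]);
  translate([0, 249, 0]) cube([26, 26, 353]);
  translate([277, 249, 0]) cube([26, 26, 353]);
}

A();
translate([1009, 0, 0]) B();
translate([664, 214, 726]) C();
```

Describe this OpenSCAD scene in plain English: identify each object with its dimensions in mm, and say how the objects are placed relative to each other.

A is a rectangular dining table. The top is 1009×555×48 mm with its upper surface at z = 726 mm. It stands on four round legs of 64 mm diameter, each leg's bounding box inset 44 mm from the nearest pair of top edges, running from the floor to the underside of the top.

B is the wall frame of a small rectangular building: four walls, each 2600 mm tall and 114 mm thick, enclosing a footprint 4290 mm (x) by 3620 mm (y) outside-to-outside, with no floor or roof. The front and back walls (the −y and +y sides) span the full width; the two side walls fit between them.

C is a simple wooden stool: a rectangular seat 303 mm (x) by 275 mm (y), 39 mm thick, top face at z = 392 mm, on four square legs, each 26×26 mm in cross-section. The legs rest on z = 0, each flush with a corner of the seat.

The house frame is against the table's +x side, with their −y faces flush. The stool is on top of the table.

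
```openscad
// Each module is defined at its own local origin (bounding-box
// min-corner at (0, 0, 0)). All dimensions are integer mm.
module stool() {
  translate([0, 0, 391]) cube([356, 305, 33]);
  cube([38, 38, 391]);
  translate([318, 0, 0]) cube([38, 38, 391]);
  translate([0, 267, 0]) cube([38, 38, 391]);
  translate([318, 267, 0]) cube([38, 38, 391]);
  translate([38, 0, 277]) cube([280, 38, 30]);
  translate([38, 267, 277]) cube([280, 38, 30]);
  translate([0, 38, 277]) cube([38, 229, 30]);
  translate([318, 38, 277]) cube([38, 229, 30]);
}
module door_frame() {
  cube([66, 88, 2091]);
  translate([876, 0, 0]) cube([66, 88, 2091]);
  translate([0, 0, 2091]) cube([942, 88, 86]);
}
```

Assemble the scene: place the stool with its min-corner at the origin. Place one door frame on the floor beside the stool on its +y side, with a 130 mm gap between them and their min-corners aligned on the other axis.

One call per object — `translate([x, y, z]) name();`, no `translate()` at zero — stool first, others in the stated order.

stool();
translate([0, 435, 0]) door_frame();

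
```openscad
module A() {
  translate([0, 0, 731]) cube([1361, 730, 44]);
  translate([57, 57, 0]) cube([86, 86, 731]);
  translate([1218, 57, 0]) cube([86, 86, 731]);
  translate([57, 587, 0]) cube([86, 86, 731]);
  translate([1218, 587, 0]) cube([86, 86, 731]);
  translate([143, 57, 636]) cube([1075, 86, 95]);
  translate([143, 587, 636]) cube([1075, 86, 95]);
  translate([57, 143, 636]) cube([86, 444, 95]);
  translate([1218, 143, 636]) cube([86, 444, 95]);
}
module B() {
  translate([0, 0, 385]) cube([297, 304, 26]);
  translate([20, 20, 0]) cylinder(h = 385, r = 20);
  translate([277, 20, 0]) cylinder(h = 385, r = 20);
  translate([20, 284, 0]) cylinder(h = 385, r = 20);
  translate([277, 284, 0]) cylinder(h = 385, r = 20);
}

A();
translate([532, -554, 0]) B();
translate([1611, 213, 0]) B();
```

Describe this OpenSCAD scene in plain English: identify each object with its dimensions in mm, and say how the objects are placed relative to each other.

A is a table: top 1361 mm (x) × 730 mm (y), 44 mm thick, upper face at z = 775 mm, on four 86×86 mm square legs, each inset 57 mm from the nearest pair of top edges, running from z = 0 to the bottom of the top. Four apron rails, 86 mm thick and 95 mm tall, run between adjacent legs with their top edges flush with the underside of the top and their outer faces flush with the legs' outer faces.

B is a four-legged stool. The seat is a 297×304×26 mm slab whose top surface is at z = 411 mm; four round legs, each 40 mm in diameter, run from the floor (z = 0) to the underside of the seat, each leg's axis is inset half a diameter from the nearest pair of seat edges (so the leg's bounding box is flush with the corner).

Two stools sit around the table at the −y, +x sides.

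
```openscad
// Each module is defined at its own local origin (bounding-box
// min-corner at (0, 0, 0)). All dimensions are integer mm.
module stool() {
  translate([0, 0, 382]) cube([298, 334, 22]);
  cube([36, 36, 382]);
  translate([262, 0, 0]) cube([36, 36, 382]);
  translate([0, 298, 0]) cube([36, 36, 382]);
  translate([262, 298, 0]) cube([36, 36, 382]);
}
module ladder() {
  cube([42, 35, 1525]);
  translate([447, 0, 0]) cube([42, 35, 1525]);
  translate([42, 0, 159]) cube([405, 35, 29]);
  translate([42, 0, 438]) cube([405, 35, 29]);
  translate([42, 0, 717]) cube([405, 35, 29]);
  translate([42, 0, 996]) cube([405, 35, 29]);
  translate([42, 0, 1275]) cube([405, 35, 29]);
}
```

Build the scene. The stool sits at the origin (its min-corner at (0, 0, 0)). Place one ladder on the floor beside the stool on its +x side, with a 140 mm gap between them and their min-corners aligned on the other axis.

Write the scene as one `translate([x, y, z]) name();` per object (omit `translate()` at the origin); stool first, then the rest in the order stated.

stool();
translate([438, 0, 0]) ladder();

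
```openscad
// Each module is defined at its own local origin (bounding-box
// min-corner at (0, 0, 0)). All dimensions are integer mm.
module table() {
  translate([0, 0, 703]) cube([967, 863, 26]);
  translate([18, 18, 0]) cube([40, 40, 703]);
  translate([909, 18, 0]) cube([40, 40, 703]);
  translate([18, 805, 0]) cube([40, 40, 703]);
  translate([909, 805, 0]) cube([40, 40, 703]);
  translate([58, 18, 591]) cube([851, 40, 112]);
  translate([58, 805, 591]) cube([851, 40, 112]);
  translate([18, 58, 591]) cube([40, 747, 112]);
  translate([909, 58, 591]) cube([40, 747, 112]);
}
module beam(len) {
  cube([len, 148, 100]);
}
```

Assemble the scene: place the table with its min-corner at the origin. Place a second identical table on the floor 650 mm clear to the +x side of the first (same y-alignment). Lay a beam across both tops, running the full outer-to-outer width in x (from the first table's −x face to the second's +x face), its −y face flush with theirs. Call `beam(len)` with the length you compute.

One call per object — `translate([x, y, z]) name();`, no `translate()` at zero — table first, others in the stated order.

table();
translate([1617, 0, 0]) table();
translate([0, 0, 729]) beam(2584);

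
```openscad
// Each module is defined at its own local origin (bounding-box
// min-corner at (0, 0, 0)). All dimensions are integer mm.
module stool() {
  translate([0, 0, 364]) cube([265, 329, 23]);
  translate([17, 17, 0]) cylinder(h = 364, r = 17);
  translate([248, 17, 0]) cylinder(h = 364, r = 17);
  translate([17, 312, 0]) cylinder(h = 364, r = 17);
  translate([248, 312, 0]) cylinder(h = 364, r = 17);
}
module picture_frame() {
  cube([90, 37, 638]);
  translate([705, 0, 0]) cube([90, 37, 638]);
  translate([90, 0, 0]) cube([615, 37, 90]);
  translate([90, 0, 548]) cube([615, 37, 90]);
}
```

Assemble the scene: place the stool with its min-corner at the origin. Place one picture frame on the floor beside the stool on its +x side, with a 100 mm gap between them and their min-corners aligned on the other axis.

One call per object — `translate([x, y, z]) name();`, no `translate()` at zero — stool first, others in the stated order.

stool();
translate([365, 0, 0]) picture_frame();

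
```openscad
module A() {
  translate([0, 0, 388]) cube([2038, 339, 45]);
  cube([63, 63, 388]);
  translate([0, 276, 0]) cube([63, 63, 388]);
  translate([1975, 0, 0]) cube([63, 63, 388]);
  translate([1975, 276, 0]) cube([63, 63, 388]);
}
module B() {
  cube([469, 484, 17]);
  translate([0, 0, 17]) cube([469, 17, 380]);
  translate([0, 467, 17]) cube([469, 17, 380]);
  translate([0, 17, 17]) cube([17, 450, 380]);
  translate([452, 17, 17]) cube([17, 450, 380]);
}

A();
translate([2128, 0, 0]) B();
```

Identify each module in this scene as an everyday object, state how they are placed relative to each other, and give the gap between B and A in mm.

The open box's nearest face is 90 mm from the bench's +x face.

A is a bench. B is an open box. The open box is on the floor beside the bench on its +x side. The gap between the open box and the bench is 90 mm.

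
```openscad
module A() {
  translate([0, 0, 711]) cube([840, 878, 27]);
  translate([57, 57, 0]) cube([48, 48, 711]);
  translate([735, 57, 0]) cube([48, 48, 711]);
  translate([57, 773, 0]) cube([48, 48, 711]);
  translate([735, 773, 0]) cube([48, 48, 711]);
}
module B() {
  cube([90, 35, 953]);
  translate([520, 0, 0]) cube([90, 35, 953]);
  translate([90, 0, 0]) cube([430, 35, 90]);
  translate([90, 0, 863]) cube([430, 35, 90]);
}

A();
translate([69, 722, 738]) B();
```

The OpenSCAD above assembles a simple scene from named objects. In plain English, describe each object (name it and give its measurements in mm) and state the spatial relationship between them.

A is a table with a 840×878 mm rectangular top, 27 mm thick, top surface at z = 738 mm, supported by four 48×48 mm square legs, each inset 57 mm from the nearest pair of top edges, running from the floor.

B is a rectangular picture frame lying in the x–z plane (depth along y). The opening is 430 mm wide (x) by 773 mm tall (z), surrounded by a border 90 mm wide on all four sides. The frame is 35 mm deep and is made of two full-height vertical stiles with two horizontal rails fitted between them.

The picture frame is on top of the table.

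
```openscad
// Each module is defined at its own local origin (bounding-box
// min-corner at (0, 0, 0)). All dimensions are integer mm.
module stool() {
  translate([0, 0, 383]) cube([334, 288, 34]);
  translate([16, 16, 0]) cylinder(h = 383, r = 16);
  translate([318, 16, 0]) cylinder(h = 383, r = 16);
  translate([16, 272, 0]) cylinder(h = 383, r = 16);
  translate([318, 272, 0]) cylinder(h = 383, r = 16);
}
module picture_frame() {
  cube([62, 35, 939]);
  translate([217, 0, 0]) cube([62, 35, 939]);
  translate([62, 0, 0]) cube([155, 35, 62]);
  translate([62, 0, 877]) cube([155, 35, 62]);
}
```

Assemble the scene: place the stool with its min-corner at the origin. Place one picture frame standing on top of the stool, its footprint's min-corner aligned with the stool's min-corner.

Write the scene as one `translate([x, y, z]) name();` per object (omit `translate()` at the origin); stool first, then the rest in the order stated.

stool();
translate([0, 0, 417]) picture_frame();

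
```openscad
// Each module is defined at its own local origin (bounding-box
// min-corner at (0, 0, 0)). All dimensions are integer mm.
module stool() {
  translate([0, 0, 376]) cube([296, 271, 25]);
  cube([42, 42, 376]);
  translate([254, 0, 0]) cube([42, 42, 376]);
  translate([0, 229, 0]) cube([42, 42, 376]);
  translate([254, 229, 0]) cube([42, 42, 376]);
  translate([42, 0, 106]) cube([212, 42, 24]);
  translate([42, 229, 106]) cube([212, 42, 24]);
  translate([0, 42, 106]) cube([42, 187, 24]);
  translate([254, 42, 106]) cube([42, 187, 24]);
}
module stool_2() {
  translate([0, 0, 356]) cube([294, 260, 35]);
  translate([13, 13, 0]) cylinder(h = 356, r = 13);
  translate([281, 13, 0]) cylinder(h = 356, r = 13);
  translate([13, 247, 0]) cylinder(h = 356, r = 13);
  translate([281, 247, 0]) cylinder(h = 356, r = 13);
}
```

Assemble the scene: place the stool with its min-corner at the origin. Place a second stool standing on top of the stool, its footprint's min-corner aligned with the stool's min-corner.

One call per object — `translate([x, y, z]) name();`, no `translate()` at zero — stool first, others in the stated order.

stool();
translate([0, 0, 401]) stool_2();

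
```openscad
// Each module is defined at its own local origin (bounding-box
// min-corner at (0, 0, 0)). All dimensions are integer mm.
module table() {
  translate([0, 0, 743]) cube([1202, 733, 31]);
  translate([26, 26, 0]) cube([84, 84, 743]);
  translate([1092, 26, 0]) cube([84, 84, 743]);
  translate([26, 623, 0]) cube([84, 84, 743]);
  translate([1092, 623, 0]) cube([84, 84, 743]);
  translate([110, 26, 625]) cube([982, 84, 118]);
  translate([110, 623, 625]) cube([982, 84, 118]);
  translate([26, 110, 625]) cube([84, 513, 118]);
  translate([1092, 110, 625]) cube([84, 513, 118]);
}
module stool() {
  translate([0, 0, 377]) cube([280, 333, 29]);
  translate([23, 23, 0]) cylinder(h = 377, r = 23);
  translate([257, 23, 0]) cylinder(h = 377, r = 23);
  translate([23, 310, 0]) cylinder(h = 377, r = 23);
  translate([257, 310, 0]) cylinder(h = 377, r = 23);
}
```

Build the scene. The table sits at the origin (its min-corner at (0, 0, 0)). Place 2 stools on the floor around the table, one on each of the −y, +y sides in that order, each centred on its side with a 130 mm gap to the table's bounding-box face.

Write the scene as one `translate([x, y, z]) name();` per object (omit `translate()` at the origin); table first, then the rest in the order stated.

table();
translate([461, -463, 0]) stool();
translate([461, 863, 0]) stool();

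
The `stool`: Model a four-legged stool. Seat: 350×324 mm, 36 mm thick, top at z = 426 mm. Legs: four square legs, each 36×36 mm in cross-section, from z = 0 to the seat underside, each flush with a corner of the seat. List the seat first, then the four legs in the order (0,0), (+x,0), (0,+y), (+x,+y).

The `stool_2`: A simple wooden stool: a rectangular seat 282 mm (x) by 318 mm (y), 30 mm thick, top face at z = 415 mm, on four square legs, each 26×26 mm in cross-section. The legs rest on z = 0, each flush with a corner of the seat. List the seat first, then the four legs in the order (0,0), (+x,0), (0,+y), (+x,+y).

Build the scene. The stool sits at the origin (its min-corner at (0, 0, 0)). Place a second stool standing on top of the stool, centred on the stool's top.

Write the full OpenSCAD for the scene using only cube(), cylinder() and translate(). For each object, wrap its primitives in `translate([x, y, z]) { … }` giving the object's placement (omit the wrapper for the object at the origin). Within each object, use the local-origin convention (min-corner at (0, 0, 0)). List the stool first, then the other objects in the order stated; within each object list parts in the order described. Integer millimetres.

translate([0, 0, 390]) cube([350, 324, 36]);
cube([36, 36, 390]);
translate([314, 0, 0]) cube([36, 36, 390]);
translate([0, 288, 0]) cube([36, 36, 390]);
translate([314, 288, 0]) cube([36, 36, 390]);
translate([34, 3, 426]) {
  translate([0, 0, 385]) cube([282, 318, 30]);
  cube([26, 26, 385]);
  translate([256, 0, 0]) cube([26, 26, 385]);
  translate([0, 292, 0]) cube([26, 26, 385]);
  translate([256, 292, 0]) cube([26, 26, 385]);
}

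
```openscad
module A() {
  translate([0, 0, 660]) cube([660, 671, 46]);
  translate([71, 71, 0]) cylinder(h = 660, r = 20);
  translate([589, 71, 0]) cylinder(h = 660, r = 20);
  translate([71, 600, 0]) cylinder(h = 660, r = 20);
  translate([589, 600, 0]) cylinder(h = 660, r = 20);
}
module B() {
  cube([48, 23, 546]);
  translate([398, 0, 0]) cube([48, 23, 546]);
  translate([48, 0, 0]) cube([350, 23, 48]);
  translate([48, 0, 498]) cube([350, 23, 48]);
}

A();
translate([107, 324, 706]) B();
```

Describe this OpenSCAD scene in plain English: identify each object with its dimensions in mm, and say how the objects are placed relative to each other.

A is a rectangular dining table. The top is 660×671×46 mm with its upper surface at z = 706 mm. It stands on four round legs of 40 mm diameter, each leg's bounding box inset 51 mm from the nearest pair of top edges, running from the floor to the underside of the top.

B is a picture frame with a 350×450 mm rectangular opening (x by z) and a uniform 48 mm border on every side. Frame depth is 23 mm along y. It is built from two vertical stiles running the full outside height and two horizontal rails spanning the gap between the stiles.

The picture frame is on top of the table, centred.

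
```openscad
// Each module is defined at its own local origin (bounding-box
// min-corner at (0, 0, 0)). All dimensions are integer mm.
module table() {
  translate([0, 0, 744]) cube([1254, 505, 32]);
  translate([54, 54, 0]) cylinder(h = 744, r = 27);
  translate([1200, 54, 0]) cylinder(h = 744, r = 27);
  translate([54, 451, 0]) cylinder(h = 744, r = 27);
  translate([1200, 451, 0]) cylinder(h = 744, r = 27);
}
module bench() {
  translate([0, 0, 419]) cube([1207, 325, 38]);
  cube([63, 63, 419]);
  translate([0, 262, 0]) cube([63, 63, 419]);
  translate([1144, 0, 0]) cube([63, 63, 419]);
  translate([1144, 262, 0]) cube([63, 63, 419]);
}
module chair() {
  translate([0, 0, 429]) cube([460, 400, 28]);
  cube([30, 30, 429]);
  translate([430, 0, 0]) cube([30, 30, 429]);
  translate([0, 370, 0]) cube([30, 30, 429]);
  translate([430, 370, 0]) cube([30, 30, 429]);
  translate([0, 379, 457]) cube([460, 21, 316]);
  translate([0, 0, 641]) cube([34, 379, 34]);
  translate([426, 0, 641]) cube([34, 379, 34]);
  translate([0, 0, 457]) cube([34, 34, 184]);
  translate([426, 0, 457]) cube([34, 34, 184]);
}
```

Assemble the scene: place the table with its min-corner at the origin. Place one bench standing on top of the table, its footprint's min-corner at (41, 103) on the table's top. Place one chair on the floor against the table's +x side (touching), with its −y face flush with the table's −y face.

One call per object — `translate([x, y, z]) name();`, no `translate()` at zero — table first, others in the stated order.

table();
translate([41, 103, 776]) bench();
translate([1254, 0, 0]) chair();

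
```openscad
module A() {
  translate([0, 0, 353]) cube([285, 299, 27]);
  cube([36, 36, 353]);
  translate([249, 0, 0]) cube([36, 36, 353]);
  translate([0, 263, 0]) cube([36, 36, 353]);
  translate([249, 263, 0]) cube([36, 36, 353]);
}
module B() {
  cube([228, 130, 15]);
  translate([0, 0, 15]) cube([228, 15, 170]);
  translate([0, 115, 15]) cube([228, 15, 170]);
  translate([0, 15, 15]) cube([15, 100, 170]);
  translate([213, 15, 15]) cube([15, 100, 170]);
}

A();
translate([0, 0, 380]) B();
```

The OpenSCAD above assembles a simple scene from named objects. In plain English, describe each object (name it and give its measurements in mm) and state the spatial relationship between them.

A is a four-legged stool. The seat is a 285×299×27 mm slab whose top surface is at z = 380 mm; four square legs, each 36×36 mm in cross-section, run from the floor (z = 0) to the underside of the seat, each flush with a corner of the seat.

B is an open-topped rectangular box: outside dimensions 228×130×185 mm, with a uniform wall and base thickness of 15 mm. The base is a full 228×130 slab on the floor; four walls sit on top of the base. The front and back walls (the −y and +y sides) span the full width; the two side walls fit between them.

The open box is on top of the stool.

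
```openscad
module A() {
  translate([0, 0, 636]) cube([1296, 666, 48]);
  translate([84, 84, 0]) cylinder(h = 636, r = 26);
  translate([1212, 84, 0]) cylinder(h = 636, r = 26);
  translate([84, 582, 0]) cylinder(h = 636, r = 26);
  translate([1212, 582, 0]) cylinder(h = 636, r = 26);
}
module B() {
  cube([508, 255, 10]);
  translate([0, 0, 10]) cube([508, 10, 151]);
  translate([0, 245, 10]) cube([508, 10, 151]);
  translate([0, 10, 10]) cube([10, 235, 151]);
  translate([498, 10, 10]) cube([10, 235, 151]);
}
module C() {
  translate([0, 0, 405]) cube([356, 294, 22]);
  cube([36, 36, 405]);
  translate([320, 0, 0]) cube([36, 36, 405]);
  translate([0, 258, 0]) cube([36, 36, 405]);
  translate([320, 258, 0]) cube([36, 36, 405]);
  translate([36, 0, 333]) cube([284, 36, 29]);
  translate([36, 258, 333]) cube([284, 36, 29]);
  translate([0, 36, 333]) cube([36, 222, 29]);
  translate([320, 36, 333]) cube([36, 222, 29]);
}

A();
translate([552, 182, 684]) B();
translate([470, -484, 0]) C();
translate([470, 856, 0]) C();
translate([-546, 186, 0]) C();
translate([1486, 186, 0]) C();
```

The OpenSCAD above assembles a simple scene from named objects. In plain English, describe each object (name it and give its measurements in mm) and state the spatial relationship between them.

A is a table: top 1296 mm (x) × 666 mm (y), 48 mm thick, upper face at z = 684 mm, on four round legs of 52 mm diameter, each leg's bounding box inset 58 mm from the nearest pair of top edges, running from z = 0 to the bottom of the top.

B is an open-topped rectangular box: outside dimensions 508×255×161 mm, with a uniform wall and base thickness of 10 mm. The base is a full 508×255 slab on the floor; four walls sit on top of the base. The front and back walls (the −y and +y sides) span the full width; the two side walls fit between them.

C is a four-legged stool. The seat is a 356×294×22 mm slab whose top surface is at z = 427 mm; four square legs, each 36×36 mm in cross-section, run from the floor (z = 0) to the underside of the seat, each flush with a corner of the seat. Four stretchers, 36 mm wide and 29 mm tall, connect adjacent legs with their undersides at z = 333 mm, each running between the inner faces of the legs it joins and aligned with the legs' outer faces on the other axis.

The open box is on top of the table. Four stools sit around the table at the −y, +y, −x, +x sides.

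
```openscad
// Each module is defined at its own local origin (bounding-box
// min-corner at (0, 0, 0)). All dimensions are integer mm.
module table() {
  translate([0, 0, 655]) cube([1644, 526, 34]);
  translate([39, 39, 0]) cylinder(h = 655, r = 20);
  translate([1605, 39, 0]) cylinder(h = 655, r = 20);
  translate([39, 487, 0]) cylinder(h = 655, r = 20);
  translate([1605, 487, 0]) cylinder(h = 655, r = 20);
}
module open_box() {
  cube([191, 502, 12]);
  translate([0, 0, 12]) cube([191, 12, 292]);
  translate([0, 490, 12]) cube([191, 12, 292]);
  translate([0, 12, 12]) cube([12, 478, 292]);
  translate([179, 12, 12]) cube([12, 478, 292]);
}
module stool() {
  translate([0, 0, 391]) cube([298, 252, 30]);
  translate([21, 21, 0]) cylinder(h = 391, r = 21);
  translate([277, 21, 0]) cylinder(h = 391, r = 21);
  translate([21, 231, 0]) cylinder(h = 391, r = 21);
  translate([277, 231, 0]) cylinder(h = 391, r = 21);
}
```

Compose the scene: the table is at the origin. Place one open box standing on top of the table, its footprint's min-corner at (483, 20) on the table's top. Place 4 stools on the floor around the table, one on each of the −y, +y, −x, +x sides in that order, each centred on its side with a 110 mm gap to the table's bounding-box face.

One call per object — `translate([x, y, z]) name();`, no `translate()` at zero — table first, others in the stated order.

table();
translate([483, 20, 689]) open_box();
translate([673, -362, 0]) stool();
translate([673, 636, 0]) stool();
translate([-408, 137, 0]) stool();
translate([1754, 137, 0]) stool();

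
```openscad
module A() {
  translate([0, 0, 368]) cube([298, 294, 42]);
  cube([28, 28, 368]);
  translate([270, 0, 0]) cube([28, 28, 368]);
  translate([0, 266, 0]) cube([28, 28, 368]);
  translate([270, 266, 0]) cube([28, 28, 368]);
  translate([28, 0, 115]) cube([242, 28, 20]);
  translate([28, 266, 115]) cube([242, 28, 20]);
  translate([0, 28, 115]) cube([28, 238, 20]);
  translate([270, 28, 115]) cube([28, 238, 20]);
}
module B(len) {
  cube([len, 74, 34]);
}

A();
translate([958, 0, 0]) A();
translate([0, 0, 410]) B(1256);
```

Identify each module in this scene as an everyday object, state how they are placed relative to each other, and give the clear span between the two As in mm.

Second stool starts at x = 958; first ends at x = 298; clear span = 958 − 298 = 660 mm.

A is a stool. B is a beam. A beam spans the tops of two stools. The clear span between the two stools is 660 mm.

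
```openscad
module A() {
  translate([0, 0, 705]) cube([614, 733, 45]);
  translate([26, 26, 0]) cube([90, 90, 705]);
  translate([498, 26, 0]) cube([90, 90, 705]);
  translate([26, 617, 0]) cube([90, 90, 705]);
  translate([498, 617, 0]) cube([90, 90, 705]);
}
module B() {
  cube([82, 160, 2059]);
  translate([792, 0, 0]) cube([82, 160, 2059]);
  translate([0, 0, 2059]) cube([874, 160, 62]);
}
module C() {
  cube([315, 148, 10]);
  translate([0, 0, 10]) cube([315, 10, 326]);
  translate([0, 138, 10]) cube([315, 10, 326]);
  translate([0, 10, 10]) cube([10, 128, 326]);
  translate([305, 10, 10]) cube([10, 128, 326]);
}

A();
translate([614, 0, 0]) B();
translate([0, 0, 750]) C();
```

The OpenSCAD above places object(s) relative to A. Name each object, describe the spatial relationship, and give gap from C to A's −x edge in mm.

A is a table. B is a door frame. C is an open box. The door frame is against the table's +x side, with their −y faces flush. The open box is on top of the table. The gap from the open box to the table's −x edge is 0 mm.

The open box's min-x is at 0; the table's min-x is 0; gap = 0 mm.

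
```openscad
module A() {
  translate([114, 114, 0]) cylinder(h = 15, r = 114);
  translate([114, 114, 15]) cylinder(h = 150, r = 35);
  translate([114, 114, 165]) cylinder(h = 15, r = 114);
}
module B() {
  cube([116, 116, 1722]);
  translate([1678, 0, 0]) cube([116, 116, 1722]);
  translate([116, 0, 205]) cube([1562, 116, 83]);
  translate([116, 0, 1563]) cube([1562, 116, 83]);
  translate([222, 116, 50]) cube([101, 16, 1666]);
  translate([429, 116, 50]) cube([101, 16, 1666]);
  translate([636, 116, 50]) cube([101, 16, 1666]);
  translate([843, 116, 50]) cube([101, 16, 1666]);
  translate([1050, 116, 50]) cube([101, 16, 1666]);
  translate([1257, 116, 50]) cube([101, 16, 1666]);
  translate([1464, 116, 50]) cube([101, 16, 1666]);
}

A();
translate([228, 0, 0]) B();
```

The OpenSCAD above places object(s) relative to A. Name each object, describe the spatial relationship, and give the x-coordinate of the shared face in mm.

A is a spool. B is a fence section. The fence section is against the spool's +x side, with their −y faces flush. The x-coordinate of the shared face is 228 mm.

The spool's +x face and the fence section's −x face are both at x = 228 mm.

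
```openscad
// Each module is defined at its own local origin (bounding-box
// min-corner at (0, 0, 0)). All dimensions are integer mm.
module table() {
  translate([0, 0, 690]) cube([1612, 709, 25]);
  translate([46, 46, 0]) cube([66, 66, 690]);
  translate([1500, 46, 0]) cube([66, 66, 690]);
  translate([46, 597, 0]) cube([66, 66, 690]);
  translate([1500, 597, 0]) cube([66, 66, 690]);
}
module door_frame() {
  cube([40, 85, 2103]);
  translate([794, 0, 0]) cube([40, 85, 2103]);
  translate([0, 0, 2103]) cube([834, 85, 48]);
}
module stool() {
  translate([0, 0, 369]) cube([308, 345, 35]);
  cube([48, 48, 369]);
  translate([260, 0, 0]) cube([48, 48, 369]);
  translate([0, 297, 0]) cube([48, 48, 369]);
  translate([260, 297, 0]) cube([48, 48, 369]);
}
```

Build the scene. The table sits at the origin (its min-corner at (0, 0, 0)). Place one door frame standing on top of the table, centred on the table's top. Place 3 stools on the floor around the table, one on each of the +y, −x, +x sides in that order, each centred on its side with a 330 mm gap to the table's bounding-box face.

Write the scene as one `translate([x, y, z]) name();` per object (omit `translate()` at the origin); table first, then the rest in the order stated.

table();
translate([389, 312, 715]) door_frame();
translate([652, 1039, 0]) stool();
translate([-638, 182, 0]) stool();
translate([1942, 182, 0]) stool();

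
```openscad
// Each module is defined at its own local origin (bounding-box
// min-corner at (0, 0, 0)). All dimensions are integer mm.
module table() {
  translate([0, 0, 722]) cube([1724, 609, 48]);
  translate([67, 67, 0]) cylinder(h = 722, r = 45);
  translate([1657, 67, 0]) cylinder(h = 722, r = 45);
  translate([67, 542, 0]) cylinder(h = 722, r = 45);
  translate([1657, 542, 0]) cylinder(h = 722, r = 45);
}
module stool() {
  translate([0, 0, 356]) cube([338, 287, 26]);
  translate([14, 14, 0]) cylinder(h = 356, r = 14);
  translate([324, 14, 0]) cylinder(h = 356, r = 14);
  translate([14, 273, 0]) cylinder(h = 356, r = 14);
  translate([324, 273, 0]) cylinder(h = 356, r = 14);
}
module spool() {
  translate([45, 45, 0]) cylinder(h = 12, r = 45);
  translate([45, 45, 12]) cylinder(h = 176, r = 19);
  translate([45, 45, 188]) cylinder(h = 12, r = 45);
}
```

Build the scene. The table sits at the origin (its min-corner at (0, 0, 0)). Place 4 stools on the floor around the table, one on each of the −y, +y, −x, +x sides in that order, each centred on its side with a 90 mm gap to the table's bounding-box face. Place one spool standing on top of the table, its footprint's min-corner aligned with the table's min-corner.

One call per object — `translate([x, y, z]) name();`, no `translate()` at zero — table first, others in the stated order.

table();
translate([693, -377, 0]) stool();
translate([693, 699, 0]) stool();
translate([-428, 161, 0]) stool();
translate([1814, 161, 0]) stool();
translate([0, 0, 770]) spool();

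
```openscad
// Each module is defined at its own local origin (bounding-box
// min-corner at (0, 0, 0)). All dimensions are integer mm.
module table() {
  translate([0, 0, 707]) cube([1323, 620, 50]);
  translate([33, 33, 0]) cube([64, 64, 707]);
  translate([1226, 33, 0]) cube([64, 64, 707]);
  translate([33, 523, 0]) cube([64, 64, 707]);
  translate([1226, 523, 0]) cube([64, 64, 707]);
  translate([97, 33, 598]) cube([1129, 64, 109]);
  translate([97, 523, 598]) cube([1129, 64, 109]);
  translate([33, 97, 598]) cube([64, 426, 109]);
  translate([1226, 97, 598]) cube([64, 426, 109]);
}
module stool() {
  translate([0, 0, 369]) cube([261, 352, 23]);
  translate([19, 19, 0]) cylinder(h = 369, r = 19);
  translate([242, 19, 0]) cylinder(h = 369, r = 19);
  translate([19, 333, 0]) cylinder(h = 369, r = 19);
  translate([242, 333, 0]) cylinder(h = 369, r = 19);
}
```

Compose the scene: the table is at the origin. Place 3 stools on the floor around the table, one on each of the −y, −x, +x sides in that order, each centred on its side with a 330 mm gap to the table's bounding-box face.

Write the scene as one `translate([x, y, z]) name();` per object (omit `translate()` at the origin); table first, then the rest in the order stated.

table();
translate([531, -682, 0]) stool();
translate([-591, 134, 0]) stool();
translate([1653, 134, 0]) stool();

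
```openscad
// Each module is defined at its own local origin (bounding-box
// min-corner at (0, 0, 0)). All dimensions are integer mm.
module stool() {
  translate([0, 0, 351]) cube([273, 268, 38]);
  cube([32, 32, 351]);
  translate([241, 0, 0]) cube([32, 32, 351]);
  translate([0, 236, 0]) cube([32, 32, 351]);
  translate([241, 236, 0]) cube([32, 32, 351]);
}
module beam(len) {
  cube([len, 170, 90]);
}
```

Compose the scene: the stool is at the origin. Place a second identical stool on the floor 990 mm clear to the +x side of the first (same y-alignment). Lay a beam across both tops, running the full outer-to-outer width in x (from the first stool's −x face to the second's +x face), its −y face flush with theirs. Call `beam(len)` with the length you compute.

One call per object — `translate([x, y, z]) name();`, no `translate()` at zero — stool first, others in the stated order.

stool();
translate([1263, 0, 0]) stool();
translate([0, 0, 389]) beam(1536);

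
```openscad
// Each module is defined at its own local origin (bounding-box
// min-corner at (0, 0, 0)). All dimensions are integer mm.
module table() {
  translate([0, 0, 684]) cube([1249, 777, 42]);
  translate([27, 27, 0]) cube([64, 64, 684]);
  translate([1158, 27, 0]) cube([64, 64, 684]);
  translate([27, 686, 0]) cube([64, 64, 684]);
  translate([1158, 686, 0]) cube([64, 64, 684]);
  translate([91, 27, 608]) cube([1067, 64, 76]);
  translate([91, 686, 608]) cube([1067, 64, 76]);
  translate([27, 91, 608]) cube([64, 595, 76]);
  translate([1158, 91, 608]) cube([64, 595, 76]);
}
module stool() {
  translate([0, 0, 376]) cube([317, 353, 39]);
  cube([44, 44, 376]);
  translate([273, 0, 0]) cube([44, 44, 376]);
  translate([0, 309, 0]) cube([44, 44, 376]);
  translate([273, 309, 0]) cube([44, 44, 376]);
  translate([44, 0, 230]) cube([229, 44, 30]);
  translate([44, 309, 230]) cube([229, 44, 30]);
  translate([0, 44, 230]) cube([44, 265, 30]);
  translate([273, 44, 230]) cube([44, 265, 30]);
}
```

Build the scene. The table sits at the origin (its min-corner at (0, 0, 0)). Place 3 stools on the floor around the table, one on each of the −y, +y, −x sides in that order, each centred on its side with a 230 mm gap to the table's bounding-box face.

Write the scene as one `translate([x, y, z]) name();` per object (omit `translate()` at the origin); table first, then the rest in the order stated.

table();
translate([466, -583, 0]) stool();
translate([466, 1007, 0]) stool();
translate([-547, 212, 0]) stool();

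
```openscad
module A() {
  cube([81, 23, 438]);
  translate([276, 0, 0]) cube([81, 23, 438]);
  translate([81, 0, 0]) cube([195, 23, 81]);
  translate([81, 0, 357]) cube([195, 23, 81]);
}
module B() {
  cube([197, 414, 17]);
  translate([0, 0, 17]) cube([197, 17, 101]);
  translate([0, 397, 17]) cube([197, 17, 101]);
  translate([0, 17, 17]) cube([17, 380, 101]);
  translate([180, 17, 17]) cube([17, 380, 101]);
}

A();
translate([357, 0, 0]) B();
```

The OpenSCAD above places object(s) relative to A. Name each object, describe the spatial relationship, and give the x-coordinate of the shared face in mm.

A is a picture frame. B is an open box. The open box is against the picture frame's +x side, with their −y faces flush. The x-coordinate of the shared face is 357 mm.

The picture frame's +x face and the open box's −x face are both at x = 357 mm.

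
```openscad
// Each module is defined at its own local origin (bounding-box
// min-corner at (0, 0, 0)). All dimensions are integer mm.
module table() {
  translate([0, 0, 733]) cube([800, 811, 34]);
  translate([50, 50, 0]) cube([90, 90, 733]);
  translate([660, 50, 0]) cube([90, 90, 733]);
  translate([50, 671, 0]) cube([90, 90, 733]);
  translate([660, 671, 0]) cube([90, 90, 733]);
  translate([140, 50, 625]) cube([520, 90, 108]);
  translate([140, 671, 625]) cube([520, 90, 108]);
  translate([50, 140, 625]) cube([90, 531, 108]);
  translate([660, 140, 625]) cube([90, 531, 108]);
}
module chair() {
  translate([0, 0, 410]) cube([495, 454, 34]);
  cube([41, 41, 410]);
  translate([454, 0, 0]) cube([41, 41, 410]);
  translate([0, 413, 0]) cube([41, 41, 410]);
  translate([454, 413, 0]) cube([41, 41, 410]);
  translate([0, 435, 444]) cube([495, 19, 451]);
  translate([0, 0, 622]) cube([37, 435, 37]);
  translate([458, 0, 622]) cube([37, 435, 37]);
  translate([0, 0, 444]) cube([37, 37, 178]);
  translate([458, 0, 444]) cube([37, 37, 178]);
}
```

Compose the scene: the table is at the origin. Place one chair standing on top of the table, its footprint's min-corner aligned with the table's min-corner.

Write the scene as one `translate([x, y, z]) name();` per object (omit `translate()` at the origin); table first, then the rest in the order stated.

table();
translate([0, 0, 767]) chair();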